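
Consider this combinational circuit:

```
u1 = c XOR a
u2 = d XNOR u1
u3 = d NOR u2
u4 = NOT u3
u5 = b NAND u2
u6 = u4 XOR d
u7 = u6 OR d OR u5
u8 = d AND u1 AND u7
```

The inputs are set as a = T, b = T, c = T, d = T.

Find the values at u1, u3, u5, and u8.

u1 = F, u3 = F, u5 = T, u8 = F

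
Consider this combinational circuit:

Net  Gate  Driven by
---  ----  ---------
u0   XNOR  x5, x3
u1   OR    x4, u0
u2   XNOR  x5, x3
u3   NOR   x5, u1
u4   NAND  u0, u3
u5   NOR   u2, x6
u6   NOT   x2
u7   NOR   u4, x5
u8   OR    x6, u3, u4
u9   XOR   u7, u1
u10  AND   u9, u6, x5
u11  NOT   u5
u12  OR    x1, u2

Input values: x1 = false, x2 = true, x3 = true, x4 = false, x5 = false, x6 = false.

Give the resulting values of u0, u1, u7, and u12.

u0 = false, u1 = false, u7 = false, u12 = false

u0 = x5 XNOR x3 = false XNOR true = false
u1 = x4 OR u0 = false OR false = false
u2 = x5 XNOR x3 = false XNOR true = false
u3 = x5 NOR u1 = false NOR false = true
u4 = u0 NAND u3 = false NAND true = true
u7 = u4 NOR x5 = true NOR false = false
u12 = x1 OR u2 = false OR false = false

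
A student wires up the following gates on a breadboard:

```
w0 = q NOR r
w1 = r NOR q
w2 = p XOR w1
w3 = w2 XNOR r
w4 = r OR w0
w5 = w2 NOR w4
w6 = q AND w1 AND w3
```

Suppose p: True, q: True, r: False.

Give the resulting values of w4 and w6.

w4 = False, w6 = False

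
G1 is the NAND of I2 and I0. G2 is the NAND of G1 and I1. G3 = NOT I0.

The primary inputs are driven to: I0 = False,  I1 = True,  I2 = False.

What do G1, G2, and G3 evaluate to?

G1 = True, G2 = False, G3 = True

G1 = I2 NAND I0 = False NAND False = True
G2 = G1 NAND I1 = True NAND True = False
G3 = NOT I0 = NOT False = True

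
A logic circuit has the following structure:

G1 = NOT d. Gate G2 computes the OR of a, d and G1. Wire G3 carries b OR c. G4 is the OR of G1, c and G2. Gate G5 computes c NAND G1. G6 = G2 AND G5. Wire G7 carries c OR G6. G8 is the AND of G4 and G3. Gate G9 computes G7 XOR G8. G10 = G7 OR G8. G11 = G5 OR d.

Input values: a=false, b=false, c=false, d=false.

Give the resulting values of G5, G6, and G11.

G5 = true; G6 = true; G11 = true

G1 = NOT d = NOT false = true
G2 = a OR d OR G1 = false OR false OR true = true
G5 = c NAND G1 = false NAND true = true
G6 = G2 AND G5 = true AND true = true
G11 = G5 OR d = true OR false = true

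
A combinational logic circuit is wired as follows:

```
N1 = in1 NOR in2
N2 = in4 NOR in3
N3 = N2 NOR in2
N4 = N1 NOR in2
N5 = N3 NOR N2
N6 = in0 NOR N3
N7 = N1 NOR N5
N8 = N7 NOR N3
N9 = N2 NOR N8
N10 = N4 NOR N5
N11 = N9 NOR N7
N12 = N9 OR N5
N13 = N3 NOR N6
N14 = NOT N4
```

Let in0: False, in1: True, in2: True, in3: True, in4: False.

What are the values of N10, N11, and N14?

N1 = in1 NOR in2 = True NOR True = False
N2 = in4 NOR in3 = False NOR True = False
N3 = N2 NOR in2 = False NOR True = False
N4 = N1 NOR in2 = False NOR True = False
N5 = N3 NOR N2 = False NOR False = True
N7 = N1 NOR N5 = False NOR True = False
N8 = N7 NOR N3 = False NOR False = True
N9 = N2 NOR N8 = False NOR True = False
N10 = N4 NOR N5 = False NOR True = False
N11 = N9 NOR N7 = False NOR False = True
N14 = NOT N4 = NOT False = True

N10 = False; N11 = True; N14 = True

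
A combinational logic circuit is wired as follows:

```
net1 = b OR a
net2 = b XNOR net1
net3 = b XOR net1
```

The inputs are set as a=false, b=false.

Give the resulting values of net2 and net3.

net1 = b OR a = false OR false = false
net2 = b XNOR net1 = false XNOR false = true
net3 = b XOR net1 = false XOR false = false

net2 = true; net3 = false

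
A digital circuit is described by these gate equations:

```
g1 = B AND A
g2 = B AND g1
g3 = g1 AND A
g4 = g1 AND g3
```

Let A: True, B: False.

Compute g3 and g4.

g3 = False  g4 = False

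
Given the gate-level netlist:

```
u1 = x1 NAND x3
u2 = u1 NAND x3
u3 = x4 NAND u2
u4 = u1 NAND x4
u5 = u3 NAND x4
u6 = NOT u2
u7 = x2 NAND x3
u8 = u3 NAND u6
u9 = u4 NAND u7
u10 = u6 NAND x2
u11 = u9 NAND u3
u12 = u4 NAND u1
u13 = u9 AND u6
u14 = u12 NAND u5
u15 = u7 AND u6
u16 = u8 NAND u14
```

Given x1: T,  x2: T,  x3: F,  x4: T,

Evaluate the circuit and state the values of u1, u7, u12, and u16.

u1 = x1 NAND x3 = T NAND F = T
u2 = u1 NAND x3 = T NAND F = T
u3 = x4 NAND u2 = T NAND T = F
u4 = u1 NAND x4 = T NAND T = F
u5 = u3 NAND x4 = F NAND T = T
u6 = NOT u2 = NOT T = F
u7 = x2 NAND x3 = T NAND F = T
u8 = u3 NAND u6 = F NAND F = T
u12 = u4 NAND u1 = F NAND T = T
u14 = u12 NAND u5 = T NAND T = F
u16 = u8 NAND u14 = T NAND F = T

u1 = T, u7 = T, u12 = T, u16 = T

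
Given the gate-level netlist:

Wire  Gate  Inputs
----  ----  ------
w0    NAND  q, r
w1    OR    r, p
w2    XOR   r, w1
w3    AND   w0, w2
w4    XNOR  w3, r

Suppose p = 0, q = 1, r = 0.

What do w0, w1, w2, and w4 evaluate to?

w0 = q NAND r = 1 NAND 0 = 1
w1 = r OR p = 0 OR 0 = 0
w2 = r XOR w1 = 0 XOR 0 = 0
w3 = w0 AND w2 = 1 AND 0 = 0
w4 = w3 XNOR r = 0 XNOR 0 = 1

w0 = 1, w1 = 0, w2 = 0, w4 = 1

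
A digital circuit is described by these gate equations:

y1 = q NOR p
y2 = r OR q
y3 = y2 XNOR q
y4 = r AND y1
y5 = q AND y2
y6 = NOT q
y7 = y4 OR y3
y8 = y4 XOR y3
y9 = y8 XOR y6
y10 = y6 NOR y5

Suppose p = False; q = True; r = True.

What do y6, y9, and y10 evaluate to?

y6 = False, y9 = True, y10 = False

y1 = q NOR p = True NOR False = False
y2 = r OR q = True OR True = True
y3 = y2 XNOR q = True XNOR True = True
y4 = r AND y1 = True AND False = False
y5 = q AND y2 = True AND True = True
y6 = NOT q = NOT True = False
y8 = y4 XOR y3 = False XOR True = True
y9 = y8 XOR y6 = True XOR False = True
y10 = y6 NOR y5 = False NOR True = False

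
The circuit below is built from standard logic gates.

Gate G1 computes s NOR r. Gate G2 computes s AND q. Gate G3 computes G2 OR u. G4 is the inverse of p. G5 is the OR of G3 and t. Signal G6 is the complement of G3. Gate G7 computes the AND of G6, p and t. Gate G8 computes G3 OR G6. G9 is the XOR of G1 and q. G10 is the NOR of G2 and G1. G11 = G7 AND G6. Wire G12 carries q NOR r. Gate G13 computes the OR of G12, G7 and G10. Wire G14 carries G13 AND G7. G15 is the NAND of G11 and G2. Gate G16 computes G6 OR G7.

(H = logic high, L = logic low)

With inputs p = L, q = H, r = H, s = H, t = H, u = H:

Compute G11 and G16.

G2 = s AND q = H AND H = H
G3 = G2 OR u = H OR H = H
G6 = NOT G3 = NOT H = L
G7 = G6 AND p AND t = L AND L AND H = L
G11 = G7 AND G6 = L AND L = L
G16 = G6 OR G7 = L OR L = L

G11 = L, G16 = L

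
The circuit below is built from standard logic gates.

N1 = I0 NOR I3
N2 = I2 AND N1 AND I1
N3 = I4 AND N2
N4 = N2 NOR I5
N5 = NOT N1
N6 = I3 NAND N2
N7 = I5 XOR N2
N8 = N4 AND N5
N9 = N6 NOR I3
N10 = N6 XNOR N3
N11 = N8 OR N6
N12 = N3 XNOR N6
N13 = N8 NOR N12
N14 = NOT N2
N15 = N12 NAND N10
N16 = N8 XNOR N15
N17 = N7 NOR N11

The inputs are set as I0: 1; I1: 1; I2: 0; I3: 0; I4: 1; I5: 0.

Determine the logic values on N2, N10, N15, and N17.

N1 = I0 NOR I3 = 1 NOR 0 = 0
N2 = I2 AND N1 AND I1 = 0 AND 0 AND 1 = 0
N3 = I4 AND N2 = 1 AND 0 = 0
N4 = N2 NOR I5 = 0 NOR 0 = 1
N5 = NOT N1 = NOT 0 = 1
N6 = I3 NAND N2 = 0 NAND 0 = 1
N7 = I5 XOR N2 = 0 XOR 0 = 0
N8 = N4 AND N5 = 1 AND 1 = 1
N10 = N6 XNOR N3 = 1 XNOR 0 = 0
N11 = N8 OR N6 = 1 OR 1 = 1
N12 = N3 XNOR N6 = 0 XNOR 1 = 0
N15 = N12 NAND N10 = 0 NAND 0 = 1
N17 = N7 NOR N11 = 0 NOR 1 = 0

N2 = 0, N10 = 0, N15 = 1, N17 = 0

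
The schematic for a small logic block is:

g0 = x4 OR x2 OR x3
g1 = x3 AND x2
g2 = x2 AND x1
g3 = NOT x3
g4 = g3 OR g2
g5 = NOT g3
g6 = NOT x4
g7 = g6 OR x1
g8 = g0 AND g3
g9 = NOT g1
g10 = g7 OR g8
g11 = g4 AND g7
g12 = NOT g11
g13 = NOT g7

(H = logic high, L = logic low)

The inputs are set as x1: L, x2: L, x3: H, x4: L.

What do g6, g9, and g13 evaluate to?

g6 = H; g9 = H; g13 = L

g1 = x3 AND x2 = H AND L = L
g6 = NOT x4 = NOT L = H
g7 = g6 OR x1 = H OR L = H
g9 = NOT g1 = NOT L = H
g13 = NOT g7 = NOT H = L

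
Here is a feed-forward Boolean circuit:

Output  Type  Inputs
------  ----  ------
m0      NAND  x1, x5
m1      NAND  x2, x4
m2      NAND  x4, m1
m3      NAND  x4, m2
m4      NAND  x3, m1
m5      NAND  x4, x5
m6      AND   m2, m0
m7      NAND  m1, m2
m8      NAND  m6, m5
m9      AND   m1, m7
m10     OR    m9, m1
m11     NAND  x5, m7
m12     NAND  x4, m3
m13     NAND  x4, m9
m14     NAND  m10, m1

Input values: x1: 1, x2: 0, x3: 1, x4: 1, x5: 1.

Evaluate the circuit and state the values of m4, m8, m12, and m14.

m4 = 0  m8 = 1  m12 = 0  m14 = 0

m0 = x1 NAND x5 = 1 NAND 1 = 0
m1 = x2 NAND x4 = 0 NAND 1 = 1
m2 = x4 NAND m1 = 1 NAND 1 = 0
m3 = x4 NAND m2 = 1 NAND 0 = 1
m4 = x3 NAND m1 = 1 NAND 1 = 0
m5 = x4 NAND x5 = 1 NAND 1 = 0
m6 = m2 AND m0 = 0 AND 0 = 0
m7 = m1 NAND m2 = 1 NAND 0 = 1
m8 = m6 NAND m5 = 0 NAND 0 = 1
m9 = m1 AND m7 = 1 AND 1 = 1
m10 = m9 OR m1 = 1 OR 1 = 1
m12 = x4 NAND m3 = 1 NAND 1 = 0
m14 = m10 NAND m1 = 1 NAND 1 = 0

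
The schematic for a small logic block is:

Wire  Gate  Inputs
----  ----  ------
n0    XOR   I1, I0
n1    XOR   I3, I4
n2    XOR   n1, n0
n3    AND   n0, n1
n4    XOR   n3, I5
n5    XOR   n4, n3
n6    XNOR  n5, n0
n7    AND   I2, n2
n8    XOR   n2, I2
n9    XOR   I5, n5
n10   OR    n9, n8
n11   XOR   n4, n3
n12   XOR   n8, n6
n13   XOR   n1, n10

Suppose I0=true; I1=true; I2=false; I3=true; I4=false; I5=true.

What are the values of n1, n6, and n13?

n1 = true; n6 = false; n13 = false

n0 = I1 XOR I0 = true XOR true = false
n1 = I3 XOR I4 = true XOR false = true
n2 = n1 XOR n0 = true XOR false = true
n3 = n0 AND n1 = false AND true = false
n4 = n3 XOR I5 = false XOR true = true
n5 = n4 XOR n3 = true XOR false = true
n6 = n5 XNOR n0 = true XNOR false = false
n8 = n2 XOR I2 = true XOR false = true
n9 = I5 XOR n5 = true XOR true = false
n10 = n9 OR n8 = false OR true = true
n13 = n1 XOR n10 = true XOR true = false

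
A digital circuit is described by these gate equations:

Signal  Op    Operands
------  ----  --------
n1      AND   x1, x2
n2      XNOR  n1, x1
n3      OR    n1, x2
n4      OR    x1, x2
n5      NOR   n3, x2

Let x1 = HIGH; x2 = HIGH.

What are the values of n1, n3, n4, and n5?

n1 = HIGH, n3 = HIGH, n4 = HIGH, n5 = LOW

n1 = x1 AND x2 = HIGH AND HIGH = HIGH
n3 = n1 OR x2 = HIGH OR HIGH = HIGH
n4 = x1 OR x2 = HIGH OR HIGH = HIGH
n5 = n3 NOR x2 = HIGH NOR HIGH = LOW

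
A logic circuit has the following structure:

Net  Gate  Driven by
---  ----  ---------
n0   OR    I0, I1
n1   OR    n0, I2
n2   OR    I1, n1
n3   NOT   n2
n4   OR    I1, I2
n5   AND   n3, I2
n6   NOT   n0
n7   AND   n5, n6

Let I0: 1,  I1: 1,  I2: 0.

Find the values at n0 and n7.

n0 = I0 OR I1 = 1 OR 1 = 1
n1 = n0 OR I2 = 1 OR 0 = 1
n2 = I1 OR n1 = 1 OR 1 = 1
n3 = NOT n2 = NOT 1 = 0
n5 = n3 AND I2 = 0 AND 0 = 0
n6 = NOT n0 = NOT 1 = 0
n7 = n5 AND n6 = 0 AND 0 = 0

n0 = 1; n7 = 0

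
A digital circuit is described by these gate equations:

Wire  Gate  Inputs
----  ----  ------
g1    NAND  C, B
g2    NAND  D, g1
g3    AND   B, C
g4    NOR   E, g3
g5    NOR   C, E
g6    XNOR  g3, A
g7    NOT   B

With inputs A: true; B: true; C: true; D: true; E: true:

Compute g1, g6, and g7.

g1 = false, g6 = true, g7 = false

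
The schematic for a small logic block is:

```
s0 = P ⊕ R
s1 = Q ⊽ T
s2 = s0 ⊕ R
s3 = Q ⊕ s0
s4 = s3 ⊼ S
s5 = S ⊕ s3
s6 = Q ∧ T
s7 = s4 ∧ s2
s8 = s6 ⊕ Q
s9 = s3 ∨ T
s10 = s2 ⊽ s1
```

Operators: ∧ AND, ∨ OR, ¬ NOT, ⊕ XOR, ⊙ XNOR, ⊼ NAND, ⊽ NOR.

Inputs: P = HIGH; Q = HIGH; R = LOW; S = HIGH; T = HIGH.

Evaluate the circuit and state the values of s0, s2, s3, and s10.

s0 = HIGH, s2 = HIGH, s3 = LOW, s10 = LOW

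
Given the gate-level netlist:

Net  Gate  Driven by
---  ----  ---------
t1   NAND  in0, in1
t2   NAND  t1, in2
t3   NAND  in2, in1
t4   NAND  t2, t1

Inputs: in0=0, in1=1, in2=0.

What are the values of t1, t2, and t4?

t1 = in0 NAND in1 = 0 NAND 1 = 1
t2 = t1 NAND in2 = 1 NAND 0 = 1
t4 = t2 NAND t1 = 1 NAND 1 = 0

t1 = 1, t2 = 1, t4 = 0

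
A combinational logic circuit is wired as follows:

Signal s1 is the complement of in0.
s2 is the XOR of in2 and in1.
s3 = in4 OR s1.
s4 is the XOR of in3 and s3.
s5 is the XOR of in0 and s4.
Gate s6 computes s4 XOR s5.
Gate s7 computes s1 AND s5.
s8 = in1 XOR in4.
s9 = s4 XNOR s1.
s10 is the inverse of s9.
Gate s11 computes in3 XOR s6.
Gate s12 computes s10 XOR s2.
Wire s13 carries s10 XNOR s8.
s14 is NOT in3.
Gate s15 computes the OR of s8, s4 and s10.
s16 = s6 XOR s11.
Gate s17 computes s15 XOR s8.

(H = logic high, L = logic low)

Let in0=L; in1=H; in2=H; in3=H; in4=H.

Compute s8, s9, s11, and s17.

s8 = L; s9 = L; s11 = H; s17 = H

s1 = NOT in0 = NOT L = H
s3 = in4 OR s1 = H OR H = H
s4 = in3 XOR s3 = H XOR H = L
s5 = in0 XOR s4 = L XOR L = L
s6 = s4 XOR s5 = L XOR L = L
s8 = in1 XOR in4 = H XOR H = L
s9 = s4 XNOR s1 = L XNOR H = L
s10 = NOT s9 = NOT L = H
s11 = in3 XOR s6 = H XOR L = H
s15 = s8 OR s4 OR s10 = L OR L OR H = H
s17 = s15 XOR s8 = H XOR L = H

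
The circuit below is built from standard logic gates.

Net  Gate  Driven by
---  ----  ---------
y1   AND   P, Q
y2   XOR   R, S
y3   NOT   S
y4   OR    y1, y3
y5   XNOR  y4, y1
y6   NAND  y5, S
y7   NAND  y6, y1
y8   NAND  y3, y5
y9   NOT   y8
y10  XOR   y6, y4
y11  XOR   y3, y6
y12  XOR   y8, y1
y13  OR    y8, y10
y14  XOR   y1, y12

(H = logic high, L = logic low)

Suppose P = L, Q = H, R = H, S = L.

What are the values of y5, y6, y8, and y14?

y1 = P AND Q = L AND H = L
y3 = NOT S = NOT L = H
y4 = y1 OR y3 = L OR H = H
y5 = y4 XNOR y1 = H XNOR L = L
y6 = y5 NAND S = L NAND L = H
y8 = y3 NAND y5 = H NAND L = H
y12 = y8 XOR y1 = H XOR L = H
y14 = y1 XOR y12 = L XOR H = H

y5 = L, y6 = H, y8 = H, y14 = H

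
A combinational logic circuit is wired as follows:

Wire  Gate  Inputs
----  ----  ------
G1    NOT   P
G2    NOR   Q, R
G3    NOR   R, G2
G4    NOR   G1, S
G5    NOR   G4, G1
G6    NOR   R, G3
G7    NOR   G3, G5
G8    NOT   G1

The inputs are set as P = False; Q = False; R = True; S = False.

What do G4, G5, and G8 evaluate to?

G1 = NOT P = NOT False = True
G4 = G1 NOR S = True NOR False = False
G5 = G4 NOR G1 = False NOR True = False
G8 = NOT G1 = NOT True = False

G4 = False; G5 = False; G8 = False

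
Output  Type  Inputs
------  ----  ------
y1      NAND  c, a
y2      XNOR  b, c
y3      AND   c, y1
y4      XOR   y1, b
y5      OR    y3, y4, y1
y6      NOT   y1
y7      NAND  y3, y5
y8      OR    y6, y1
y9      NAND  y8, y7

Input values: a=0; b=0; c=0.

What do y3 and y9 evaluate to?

y1 = c NAND a = 0 NAND 0 = 1
y3 = c AND y1 = 0 AND 1 = 0
y4 = y1 XOR b = 1 XOR 0 = 1
y5 = y3 OR y4 OR y1 = 0 OR 1 OR 1 = 1
y6 = NOT y1 = NOT 1 = 0
y7 = y3 NAND y5 = 0 NAND 1 = 1
y8 = y6 OR y1 = 0 OR 1 = 1
y9 = y8 NAND y7 = 1 NAND 1 = 0

y3 = 0, y9 = 0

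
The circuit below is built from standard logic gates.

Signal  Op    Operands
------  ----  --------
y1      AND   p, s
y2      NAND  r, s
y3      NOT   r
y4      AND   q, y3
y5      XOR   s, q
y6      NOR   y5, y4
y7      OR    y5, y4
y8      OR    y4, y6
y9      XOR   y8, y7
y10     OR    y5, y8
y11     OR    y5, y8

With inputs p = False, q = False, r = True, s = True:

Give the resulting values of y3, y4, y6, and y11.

y3 = NOT r = NOT True = False
y4 = q AND y3 = False AND False = False
y5 = s XOR q = True XOR False = True
y6 = y5 NOR y4 = True NOR False = False
y8 = y4 OR y6 = False OR False = False
y11 = y5 OR y8 = True OR False = True

y3 = False, y4 = False, y6 = False, y11 = True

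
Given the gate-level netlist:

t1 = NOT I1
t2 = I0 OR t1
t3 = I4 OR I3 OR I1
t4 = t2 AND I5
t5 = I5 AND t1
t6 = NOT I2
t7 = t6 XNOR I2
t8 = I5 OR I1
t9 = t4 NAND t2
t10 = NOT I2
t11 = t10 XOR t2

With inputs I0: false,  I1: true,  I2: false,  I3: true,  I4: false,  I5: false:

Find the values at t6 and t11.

t6 = true, t11 = true

t1 = NOT I1 = NOT true = false
t2 = I0 OR t1 = false OR false = false
t6 = NOT I2 = NOT false = true
t10 = NOT I2 = NOT false = true
t11 = t10 XOR t2 = true XOR false = true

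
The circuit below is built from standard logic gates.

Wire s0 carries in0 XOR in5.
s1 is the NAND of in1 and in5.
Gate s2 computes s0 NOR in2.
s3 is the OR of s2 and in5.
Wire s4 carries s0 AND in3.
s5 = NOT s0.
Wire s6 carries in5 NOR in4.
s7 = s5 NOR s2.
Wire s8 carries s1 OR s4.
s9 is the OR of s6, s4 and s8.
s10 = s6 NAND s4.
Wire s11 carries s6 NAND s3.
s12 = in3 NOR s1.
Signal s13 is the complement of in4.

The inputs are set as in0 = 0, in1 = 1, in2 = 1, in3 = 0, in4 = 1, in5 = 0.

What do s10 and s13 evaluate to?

s0 = in0 XOR in5 = 0 XOR 0 = 0
s4 = s0 AND in3 = 0 AND 0 = 0
s6 = in5 NOR in4 = 0 NOR 1 = 0
s10 = s6 NAND s4 = 0 NAND 0 = 1
s13 = NOT in4 = NOT 1 = 0

s10 = 1, s13 = 0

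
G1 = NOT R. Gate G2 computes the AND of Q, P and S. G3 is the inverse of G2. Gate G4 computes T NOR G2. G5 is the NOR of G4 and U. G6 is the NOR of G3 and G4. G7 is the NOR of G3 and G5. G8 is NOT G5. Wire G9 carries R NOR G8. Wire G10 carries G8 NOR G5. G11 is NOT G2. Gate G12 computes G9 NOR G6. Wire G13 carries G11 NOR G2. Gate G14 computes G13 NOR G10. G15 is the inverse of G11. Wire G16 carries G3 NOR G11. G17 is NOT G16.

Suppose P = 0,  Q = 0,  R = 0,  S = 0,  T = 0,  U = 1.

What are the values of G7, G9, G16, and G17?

G2 = Q AND P AND S = 0 AND 0 AND 0 = 0
G3 = NOT G2 = NOT 0 = 1
G4 = T NOR G2 = 0 NOR 0 = 1
G5 = G4 NOR U = 1 NOR 1 = 0
G7 = G3 NOR G5 = 1 NOR 0 = 0
G8 = NOT G5 = NOT 0 = 1
G9 = R NOR G8 = 0 NOR 1 = 0
G11 = NOT G2 = NOT 0 = 1
G16 = G3 NOR G11 = 1 NOR 1 = 0
G17 = NOT G16 = NOT 0 = 1

G7 = 0  G9 = 0  G16 = 0  G17 = 1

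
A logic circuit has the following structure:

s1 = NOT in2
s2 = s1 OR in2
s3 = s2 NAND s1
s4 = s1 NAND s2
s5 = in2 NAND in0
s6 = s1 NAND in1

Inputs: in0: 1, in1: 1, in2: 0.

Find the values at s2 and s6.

s1 = NOT in2 = NOT 0 = 1
s2 = s1 OR in2 = 1 OR 0 = 1
s6 = s1 NAND in1 = 1 NAND 1 = 0

s2 = 1  s6 = 0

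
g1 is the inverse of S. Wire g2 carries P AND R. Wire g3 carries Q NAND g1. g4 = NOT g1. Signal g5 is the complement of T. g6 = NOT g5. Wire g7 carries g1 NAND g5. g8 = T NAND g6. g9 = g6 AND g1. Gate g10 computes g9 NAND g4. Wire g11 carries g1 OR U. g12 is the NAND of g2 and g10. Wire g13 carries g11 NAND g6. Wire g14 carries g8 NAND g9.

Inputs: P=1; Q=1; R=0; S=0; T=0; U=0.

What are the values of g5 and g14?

g5 = 1; g14 = 1

g1 = NOT S = NOT 0 = 1
g5 = NOT T = NOT 0 = 1
g6 = NOT g5 = NOT 1 = 0
g8 = T NAND g6 = 0 NAND 0 = 1
g9 = g6 AND g1 = 0 AND 1 = 0
g14 = g8 NAND g9 = 1 NAND 0 = 1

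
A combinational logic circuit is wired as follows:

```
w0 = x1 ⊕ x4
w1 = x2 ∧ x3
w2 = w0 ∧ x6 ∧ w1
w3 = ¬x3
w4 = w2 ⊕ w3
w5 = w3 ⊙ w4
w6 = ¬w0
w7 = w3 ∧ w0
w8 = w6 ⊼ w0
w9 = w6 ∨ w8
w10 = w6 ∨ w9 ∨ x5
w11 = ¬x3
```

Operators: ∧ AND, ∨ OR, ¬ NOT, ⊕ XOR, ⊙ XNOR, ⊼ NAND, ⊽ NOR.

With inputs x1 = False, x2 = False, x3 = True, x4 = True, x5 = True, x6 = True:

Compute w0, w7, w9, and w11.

w0 = x1 XOR x4 = False XOR True = True
w3 = NOT x3 = NOT True = False
w6 = NOT w0 = NOT True = False
w7 = w3 AND w0 = False AND True = False
w8 = w6 NAND w0 = False NAND True = True
w9 = w6 OR w8 = False OR True = True
w11 = NOT x3 = NOT True = False

w0 = True, w7 = False, w9 = True, w11 = False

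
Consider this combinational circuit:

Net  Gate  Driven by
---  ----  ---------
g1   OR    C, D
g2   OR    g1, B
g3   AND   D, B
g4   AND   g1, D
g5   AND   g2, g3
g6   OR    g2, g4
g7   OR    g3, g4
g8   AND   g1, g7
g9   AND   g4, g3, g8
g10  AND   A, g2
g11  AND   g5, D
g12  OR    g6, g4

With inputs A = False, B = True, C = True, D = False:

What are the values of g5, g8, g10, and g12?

g5 = False, g8 = False, g10 = False, g12 = True

g1 = C OR D = True OR False = True
g2 = g1 OR B = True OR True = True
g3 = D AND B = False AND True = False
g4 = g1 AND D = True AND False = False
g5 = g2 AND g3 = True AND False = False
g6 = g2 OR g4 = True OR False = True
g7 = g3 OR g4 = False OR False = False
g8 = g1 AND g7 = True AND False = False
g10 = A AND g2 = False AND True = False
g12 = g6 OR g4 = True OR False = True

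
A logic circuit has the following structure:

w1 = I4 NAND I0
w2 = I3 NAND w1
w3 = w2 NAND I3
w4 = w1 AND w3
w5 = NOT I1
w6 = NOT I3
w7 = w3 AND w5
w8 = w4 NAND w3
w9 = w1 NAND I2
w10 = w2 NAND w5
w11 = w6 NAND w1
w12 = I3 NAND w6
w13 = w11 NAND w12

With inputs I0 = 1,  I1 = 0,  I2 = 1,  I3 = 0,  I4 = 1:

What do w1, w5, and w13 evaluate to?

w1 = I4 NAND I0 = 1 NAND 1 = 0
w5 = NOT I1 = NOT 0 = 1
w6 = NOT I3 = NOT 0 = 1
w11 = w6 NAND w1 = 1 NAND 0 = 1
w12 = I3 NAND w6 = 0 NAND 1 = 1
w13 = w11 NAND w12 = 1 NAND 1 = 0

w1 = 0, w5 = 1, w13 = 0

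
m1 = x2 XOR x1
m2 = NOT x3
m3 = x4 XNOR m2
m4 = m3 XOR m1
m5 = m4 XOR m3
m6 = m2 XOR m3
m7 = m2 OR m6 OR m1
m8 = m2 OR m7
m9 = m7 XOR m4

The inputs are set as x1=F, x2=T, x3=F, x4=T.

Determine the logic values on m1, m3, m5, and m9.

m1 = x2 XOR x1 = T XOR F = T
m2 = NOT x3 = NOT F = T
m3 = x4 XNOR m2 = T XNOR T = T
m4 = m3 XOR m1 = T XOR T = F
m5 = m4 XOR m3 = F XOR T = T
m6 = m2 XOR m3 = T XOR T = F
m7 = m2 OR m6 OR m1 = T OR F OR T = T
m9 = m7 XOR m4 = T XOR F = T

m1 = T, m3 = T, m5 = T, m9 = T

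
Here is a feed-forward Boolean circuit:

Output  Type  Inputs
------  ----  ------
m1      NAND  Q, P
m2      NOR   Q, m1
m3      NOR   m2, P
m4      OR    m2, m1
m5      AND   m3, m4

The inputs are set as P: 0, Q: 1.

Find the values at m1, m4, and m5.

m1 = Q NAND P = 1 NAND 0 = 1
m2 = Q NOR m1 = 1 NOR 1 = 0
m3 = m2 NOR P = 0 NOR 0 = 1
m4 = m2 OR m1 = 0 OR 1 = 1
m5 = m3 AND m4 = 1 AND 1 = 1

m1 = 1; m4 = 1; m5 = 1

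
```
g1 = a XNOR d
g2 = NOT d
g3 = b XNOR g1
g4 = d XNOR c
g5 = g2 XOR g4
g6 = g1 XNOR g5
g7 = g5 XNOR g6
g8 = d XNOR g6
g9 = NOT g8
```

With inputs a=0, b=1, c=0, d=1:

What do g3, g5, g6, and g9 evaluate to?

g3 = 0, g5 = 0, g6 = 1, g9 = 0

g1 = a XNOR d = 0 XNOR 1 = 0
g2 = NOT d = NOT 1 = 0
g3 = b XNOR g1 = 1 XNOR 0 = 0
g4 = d XNOR c = 1 XNOR 0 = 0
g5 = g2 XOR g4 = 0 XOR 0 = 0
g6 = g1 XNOR g5 = 0 XNOR 0 = 1
g8 = d XNOR g6 = 1 XNOR 1 = 1
g9 = NOT g8 = NOT 1 = 0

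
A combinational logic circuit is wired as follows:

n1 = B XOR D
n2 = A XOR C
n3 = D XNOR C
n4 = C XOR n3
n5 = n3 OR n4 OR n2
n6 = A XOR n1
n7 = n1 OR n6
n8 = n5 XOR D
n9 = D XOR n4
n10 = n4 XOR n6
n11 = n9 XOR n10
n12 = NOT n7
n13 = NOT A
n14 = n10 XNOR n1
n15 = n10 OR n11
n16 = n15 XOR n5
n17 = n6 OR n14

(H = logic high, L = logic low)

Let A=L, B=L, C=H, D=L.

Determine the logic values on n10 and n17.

n1 = B XOR D = L XOR L = L
n3 = D XNOR C = L XNOR H = L
n4 = C XOR n3 = H XOR L = H
n6 = A XOR n1 = L XOR L = L
n10 = n4 XOR n6 = H XOR L = H
n14 = n10 XNOR n1 = H XNOR L = L
n17 = n6 OR n14 = L OR L = L

n10 = H  n17 = L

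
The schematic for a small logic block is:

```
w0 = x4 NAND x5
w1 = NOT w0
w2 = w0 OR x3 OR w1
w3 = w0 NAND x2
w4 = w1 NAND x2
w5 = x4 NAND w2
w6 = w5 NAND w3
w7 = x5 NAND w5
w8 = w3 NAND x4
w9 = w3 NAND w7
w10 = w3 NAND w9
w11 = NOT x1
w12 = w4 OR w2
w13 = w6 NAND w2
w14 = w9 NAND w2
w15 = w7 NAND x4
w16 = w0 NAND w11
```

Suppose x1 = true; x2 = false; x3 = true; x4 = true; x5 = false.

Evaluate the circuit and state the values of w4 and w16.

w0 = x4 NAND x5 = true NAND false = true
w1 = NOT w0 = NOT true = false
w4 = w1 NAND x2 = false NAND false = true
w11 = NOT x1 = NOT true = false
w16 = w0 NAND w11 = true NAND false = true

w4 = true, w16 = true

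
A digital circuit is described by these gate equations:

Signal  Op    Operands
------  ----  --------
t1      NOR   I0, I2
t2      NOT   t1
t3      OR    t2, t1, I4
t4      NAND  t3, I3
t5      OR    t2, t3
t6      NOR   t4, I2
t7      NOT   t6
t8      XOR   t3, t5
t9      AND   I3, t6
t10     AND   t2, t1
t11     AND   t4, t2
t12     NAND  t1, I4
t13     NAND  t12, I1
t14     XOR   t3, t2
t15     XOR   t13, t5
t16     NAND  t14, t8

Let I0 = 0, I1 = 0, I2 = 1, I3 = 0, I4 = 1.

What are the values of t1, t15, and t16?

t1 = 0  t15 = 0  t16 = 1

t1 = I0 NOR I2 = 0 NOR 1 = 0
t2 = NOT t1 = NOT 0 = 1
t3 = t2 OR t1 OR I4 = 1 OR 0 OR 1 = 1
t5 = t2 OR t3 = 1 OR 1 = 1
t8 = t3 XOR t5 = 1 XOR 1 = 0
t12 = t1 NAND I4 = 0 NAND 1 = 1
t13 = t12 NAND I1 = 1 NAND 0 = 1
t14 = t3 XOR t2 = 1 XOR 1 = 0
t15 = t13 XOR t5 = 1 XOR 1 = 0
t16 = t14 NAND t8 = 0 NAND 0 = 1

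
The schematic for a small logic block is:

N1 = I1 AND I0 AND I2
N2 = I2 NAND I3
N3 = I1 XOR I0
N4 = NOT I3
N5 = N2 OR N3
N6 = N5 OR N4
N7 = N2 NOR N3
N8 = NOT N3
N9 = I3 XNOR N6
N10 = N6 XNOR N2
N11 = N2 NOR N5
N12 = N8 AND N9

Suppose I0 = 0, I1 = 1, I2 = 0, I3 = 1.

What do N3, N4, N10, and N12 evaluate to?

N2 = I2 NAND I3 = 0 NAND 1 = 1
N3 = I1 XOR I0 = 1 XOR 0 = 1
N4 = NOT I3 = NOT 1 = 0
N5 = N2 OR N3 = 1 OR 1 = 1
N6 = N5 OR N4 = 1 OR 0 = 1
N8 = NOT N3 = NOT 1 = 0
N9 = I3 XNOR N6 = 1 XNOR 1 = 1
N10 = N6 XNOR N2 = 1 XNOR 1 = 1
N12 = N8 AND N9 = 0 AND 1 = 0

N3 = 1, N4 = 0, N10 = 1, N12 = 0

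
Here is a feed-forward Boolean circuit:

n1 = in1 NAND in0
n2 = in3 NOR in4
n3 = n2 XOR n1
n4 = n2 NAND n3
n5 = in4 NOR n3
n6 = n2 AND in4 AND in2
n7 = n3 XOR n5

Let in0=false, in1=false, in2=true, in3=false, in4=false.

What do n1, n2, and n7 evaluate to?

n1 = in1 NAND in0 = false NAND false = true
n2 = in3 NOR in4 = false NOR false = true
n3 = n2 XOR n1 = true XOR true = false
n5 = in4 NOR n3 = false NOR false = true
n7 = n3 XOR n5 = false XOR true = true

n1 = true; n2 = true; n7 = true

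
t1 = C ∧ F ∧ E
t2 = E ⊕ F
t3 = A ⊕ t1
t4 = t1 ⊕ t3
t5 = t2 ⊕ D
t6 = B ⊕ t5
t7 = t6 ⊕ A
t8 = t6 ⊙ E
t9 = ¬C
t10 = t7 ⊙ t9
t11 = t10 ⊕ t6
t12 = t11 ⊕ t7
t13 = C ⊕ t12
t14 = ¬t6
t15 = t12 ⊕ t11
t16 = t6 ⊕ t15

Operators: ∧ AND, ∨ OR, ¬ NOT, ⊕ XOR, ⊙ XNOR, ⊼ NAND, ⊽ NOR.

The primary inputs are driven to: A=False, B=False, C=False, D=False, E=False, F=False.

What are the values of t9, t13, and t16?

t2 = E XOR F = False XOR False = False
t5 = t2 XOR D = False XOR False = False
t6 = B XOR t5 = False XOR False = False
t7 = t6 XOR A = False XOR False = False
t9 = NOT C = NOT False = True
t10 = t7 XNOR t9 = False XNOR True = False
t11 = t10 XOR t6 = False XOR False = False
t12 = t11 XOR t7 = False XOR False = False
t13 = C XOR t12 = False XOR False = False
t15 = t12 XOR t11 = False XOR False = False
t16 = t6 XOR t15 = False XOR False = False

t9 = True  t13 = False  t16 = False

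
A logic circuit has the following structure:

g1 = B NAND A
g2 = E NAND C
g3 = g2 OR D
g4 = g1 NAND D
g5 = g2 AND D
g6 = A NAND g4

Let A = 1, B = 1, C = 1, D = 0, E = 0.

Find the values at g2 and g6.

g2 = 1, g6 = 0

g1 = B NAND A = 1 NAND 1 = 0
g2 = E NAND C = 0 NAND 1 = 1
g4 = g1 NAND D = 0 NAND 0 = 1
g6 = A NAND g4 = 1 NAND 1 = 0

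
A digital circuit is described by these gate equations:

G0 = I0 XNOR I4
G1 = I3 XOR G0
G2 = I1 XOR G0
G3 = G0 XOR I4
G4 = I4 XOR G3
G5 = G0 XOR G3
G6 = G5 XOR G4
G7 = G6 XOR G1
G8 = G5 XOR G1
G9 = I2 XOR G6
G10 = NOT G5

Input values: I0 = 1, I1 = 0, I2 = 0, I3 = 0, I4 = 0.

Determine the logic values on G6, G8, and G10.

G6 = 0, G8 = 0, G10 = 1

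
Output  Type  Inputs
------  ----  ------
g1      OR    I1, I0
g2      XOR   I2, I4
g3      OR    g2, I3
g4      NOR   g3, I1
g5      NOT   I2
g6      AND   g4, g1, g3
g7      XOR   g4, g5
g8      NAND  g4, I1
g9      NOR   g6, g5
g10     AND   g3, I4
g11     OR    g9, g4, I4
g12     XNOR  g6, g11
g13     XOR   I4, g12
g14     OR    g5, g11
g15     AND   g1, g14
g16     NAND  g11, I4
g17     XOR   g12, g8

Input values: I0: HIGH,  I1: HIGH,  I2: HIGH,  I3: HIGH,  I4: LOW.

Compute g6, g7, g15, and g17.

g1 = I1 OR I0 = HIGH OR HIGH = HIGH
g2 = I2 XOR I4 = HIGH XOR LOW = HIGH
g3 = g2 OR I3 = HIGH OR HIGH = HIGH
g4 = g3 NOR I1 = HIGH NOR HIGH = LOW
g5 = NOT I2 = NOT HIGH = LOW
g6 = g4 AND g1 AND g3 = LOW AND HIGH AND HIGH = LOW
g7 = g4 XOR g5 = LOW XOR LOW = LOW
g8 = g4 NAND I1 = LOW NAND HIGH = HIGH
g9 = g6 NOR g5 = LOW NOR LOW = HIGH
g11 = g9 OR g4 OR I4 = HIGH OR LOW OR LOW = HIGH
g12 = g6 XNOR g11 = LOW XNOR HIGH = LOW
g14 = g5 OR g11 = LOW OR HIGH = HIGH
g15 = g1 AND g14 = HIGH AND HIGH = HIGH
g17 = g12 XOR g8 = LOW XOR HIGH = HIGH

g6 = LOW  g7 = LOW  g15 = HIGH  g17 = HIGH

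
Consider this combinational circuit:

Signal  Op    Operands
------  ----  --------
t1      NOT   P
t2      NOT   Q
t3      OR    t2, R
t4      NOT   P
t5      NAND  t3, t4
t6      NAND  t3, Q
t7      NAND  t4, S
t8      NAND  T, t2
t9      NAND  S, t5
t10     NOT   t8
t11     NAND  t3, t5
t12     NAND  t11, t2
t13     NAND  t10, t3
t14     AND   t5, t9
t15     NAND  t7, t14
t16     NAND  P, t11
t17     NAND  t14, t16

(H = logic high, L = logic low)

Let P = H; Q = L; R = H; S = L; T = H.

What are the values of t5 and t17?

t5 = H, t17 = L

t2 = NOT Q = NOT L = H
t3 = t2 OR R = H OR H = H
t4 = NOT P = NOT H = L
t5 = t3 NAND t4 = H NAND L = H
t9 = S NAND t5 = L NAND H = H
t11 = t3 NAND t5 = H NAND H = L
t14 = t5 AND t9 = H AND H = H
t16 = P NAND t11 = H NAND L = H
t17 = t14 NAND t16 = H NAND H = L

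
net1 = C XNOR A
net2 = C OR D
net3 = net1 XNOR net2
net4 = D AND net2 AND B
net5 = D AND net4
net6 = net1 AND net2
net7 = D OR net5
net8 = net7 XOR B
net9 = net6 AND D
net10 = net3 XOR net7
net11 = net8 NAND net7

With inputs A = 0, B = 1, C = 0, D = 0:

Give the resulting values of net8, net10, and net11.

net1 = C XNOR A = 0 XNOR 0 = 1
net2 = C OR D = 0 OR 0 = 0
net3 = net1 XNOR net2 = 1 XNOR 0 = 0
net4 = D AND net2 AND B = 0 AND 0 AND 1 = 0
net5 = D AND net4 = 0 AND 0 = 0
net7 = D OR net5 = 0 OR 0 = 0
net8 = net7 XOR B = 0 XOR 1 = 1
net10 = net3 XOR net7 = 0 XOR 0 = 0
net11 = net8 NAND net7 = 1 NAND 0 = 1

net8 = 1, net10 = 0, net11 = 1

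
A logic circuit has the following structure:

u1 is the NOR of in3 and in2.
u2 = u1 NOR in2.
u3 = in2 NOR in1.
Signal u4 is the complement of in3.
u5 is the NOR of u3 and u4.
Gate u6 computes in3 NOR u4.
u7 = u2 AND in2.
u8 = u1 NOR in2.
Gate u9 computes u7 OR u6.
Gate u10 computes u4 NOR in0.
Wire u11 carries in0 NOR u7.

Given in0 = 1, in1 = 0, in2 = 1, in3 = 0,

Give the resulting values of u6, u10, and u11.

u6 = 0  u10 = 0  u11 = 0

u1 = in3 NOR in2 = 0 NOR 1 = 0
u2 = u1 NOR in2 = 0 NOR 1 = 0
u4 = NOT in3 = NOT 0 = 1
u6 = in3 NOR u4 = 0 NOR 1 = 0
u7 = u2 AND in2 = 0 AND 1 = 0
u10 = u4 NOR in0 = 1 NOR 1 = 0
u11 = in0 NOR u7 = 1 NOR 0 = 0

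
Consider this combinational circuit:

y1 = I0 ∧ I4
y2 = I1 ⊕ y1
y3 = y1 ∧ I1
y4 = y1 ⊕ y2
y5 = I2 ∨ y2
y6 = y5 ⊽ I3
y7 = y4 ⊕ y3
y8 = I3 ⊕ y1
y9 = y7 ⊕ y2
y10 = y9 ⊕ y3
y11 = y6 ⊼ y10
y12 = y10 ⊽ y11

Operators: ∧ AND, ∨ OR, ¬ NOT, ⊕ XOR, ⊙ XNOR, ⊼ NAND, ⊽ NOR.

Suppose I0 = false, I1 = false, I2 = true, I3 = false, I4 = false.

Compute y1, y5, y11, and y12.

y1 = false; y5 = true; y11 = true; y12 = false

y1 = I0 AND I4 = false AND false = false
y2 = I1 XOR y1 = false XOR false = false
y3 = y1 AND I1 = false AND false = false
y4 = y1 XOR y2 = false XOR false = false
y5 = I2 OR y2 = true OR false = true
y6 = y5 NOR I3 = true NOR false = false
y7 = y4 XOR y3 = false XOR false = false
y9 = y7 XOR y2 = false XOR false = false
y10 = y9 XOR y3 = false XOR false = false
y11 = y6 NAND y10 = false NAND false = true
y12 = y10 NOR y11 = false NOR true = false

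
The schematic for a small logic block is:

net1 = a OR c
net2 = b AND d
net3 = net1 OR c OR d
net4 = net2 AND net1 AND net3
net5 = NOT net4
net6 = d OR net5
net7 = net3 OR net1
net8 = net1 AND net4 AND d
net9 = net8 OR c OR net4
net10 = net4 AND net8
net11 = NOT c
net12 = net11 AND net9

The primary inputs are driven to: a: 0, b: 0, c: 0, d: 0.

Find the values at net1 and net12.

net1 = 0  net12 = 0

net1 = a OR c = 0 OR 0 = 0
net2 = b AND d = 0 AND 0 = 0
net3 = net1 OR c OR d = 0 OR 0 OR 0 = 0
net4 = net2 AND net1 AND net3 = 0 AND 0 AND 0 = 0
net8 = net1 AND net4 AND d = 0 AND 0 AND 0 = 0
net9 = net8 OR c OR net4 = 0 OR 0 OR 0 = 0
net11 = NOT c = NOT 0 = 1
net12 = net11 AND net9 = 1 AND 0 = 0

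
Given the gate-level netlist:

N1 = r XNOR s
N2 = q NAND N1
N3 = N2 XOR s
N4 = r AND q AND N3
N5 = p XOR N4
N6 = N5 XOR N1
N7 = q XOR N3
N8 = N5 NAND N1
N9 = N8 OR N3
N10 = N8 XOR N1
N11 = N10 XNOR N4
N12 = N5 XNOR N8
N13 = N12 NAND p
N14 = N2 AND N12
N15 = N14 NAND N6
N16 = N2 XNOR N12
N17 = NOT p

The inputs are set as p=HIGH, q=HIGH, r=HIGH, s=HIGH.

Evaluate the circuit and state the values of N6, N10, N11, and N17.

N1 = r XNOR s = HIGH XNOR HIGH = HIGH
N2 = q NAND N1 = HIGH NAND HIGH = LOW
N3 = N2 XOR s = LOW XOR HIGH = HIGH
N4 = r AND q AND N3 = HIGH AND HIGH AND HIGH = HIGH
N5 = p XOR N4 = HIGH XOR HIGH = LOW
N6 = N5 XOR N1 = LOW XOR HIGH = HIGH
N8 = N5 NAND N1 = LOW NAND HIGH = HIGH
N10 = N8 XOR N1 = HIGH XOR HIGH = LOW
N11 = N10 XNOR N4 = LOW XNOR HIGH = LOW
N17 = NOT p = NOT HIGH = LOW

N6 = HIGH; N10 = LOW; N11 = LOW; N17 = LOW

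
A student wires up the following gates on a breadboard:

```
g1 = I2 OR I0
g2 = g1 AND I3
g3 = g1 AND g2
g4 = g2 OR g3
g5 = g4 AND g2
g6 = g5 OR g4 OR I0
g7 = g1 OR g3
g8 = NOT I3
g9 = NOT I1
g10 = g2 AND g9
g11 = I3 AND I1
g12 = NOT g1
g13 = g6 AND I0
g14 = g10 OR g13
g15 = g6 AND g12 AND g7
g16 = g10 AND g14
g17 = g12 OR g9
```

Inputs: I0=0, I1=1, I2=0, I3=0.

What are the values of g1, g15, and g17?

g1 = 0; g15 = 0; g17 = 1

g1 = I2 OR I0 = 0 OR 0 = 0
g2 = g1 AND I3 = 0 AND 0 = 0
g3 = g1 AND g2 = 0 AND 0 = 0
g4 = g2 OR g3 = 0 OR 0 = 0
g5 = g4 AND g2 = 0 AND 0 = 0
g6 = g5 OR g4 OR I0 = 0 OR 0 OR 0 = 0
g7 = g1 OR g3 = 0 OR 0 = 0
g9 = NOT I1 = NOT 1 = 0
g12 = NOT g1 = NOT 0 = 1
g15 = g6 AND g12 AND g7 = 0 AND 1 AND 0 = 0
g17 = g12 OR g9 = 1 OR 0 = 1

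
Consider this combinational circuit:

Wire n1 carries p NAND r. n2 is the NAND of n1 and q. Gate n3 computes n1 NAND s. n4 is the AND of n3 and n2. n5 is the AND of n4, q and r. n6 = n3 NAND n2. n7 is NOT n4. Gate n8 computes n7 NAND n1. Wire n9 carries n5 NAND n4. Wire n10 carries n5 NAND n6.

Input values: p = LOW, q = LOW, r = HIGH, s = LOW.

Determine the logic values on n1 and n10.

n1 = HIGH, n10 = HIGH

n1 = p NAND r = LOW NAND HIGH = HIGH
n2 = n1 NAND q = HIGH NAND LOW = HIGH
n3 = n1 NAND s = HIGH NAND LOW = HIGH
n4 = n3 AND n2 = HIGH AND HIGH = HIGH
n5 = n4 AND q AND r = HIGH AND LOW AND HIGH = LOW
n6 = n3 NAND n2 = HIGH NAND HIGH = LOW
n10 = n5 NAND n6 = LOW NAND LOW = HIGH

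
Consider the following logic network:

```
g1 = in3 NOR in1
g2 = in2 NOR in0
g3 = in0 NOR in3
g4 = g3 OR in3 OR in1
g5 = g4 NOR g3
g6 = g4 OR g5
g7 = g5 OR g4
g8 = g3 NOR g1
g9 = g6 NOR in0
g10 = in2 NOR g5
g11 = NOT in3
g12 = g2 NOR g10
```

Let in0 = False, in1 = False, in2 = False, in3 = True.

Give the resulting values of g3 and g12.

g3 = False, g12 = False

g2 = in2 NOR in0 = False NOR False = True
g3 = in0 NOR in3 = False NOR True = False
g4 = g3 OR in3 OR in1 = False OR True OR False = True
g5 = g4 NOR g3 = True NOR False = False
g10 = in2 NOR g5 = False NOR False = True
g12 = g2 NOR g10 = True NOR True = False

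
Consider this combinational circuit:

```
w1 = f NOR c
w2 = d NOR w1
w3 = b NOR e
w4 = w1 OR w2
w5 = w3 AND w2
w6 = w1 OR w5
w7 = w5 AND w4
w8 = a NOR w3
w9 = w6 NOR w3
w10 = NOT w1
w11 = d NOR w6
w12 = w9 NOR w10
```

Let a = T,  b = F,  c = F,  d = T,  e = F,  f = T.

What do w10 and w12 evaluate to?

w1 = f NOR c = T NOR F = F
w2 = d NOR w1 = T NOR F = F
w3 = b NOR e = F NOR F = T
w5 = w3 AND w2 = T AND F = F
w6 = w1 OR w5 = F OR F = F
w9 = w6 NOR w3 = F NOR T = F
w10 = NOT w1 = NOT F = T
w12 = w9 NOR w10 = F NOR T = F

w10 = T; w12 = F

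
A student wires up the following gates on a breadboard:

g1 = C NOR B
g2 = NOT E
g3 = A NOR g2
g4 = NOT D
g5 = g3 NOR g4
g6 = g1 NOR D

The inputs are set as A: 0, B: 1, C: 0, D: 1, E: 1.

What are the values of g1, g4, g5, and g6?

g1 = C NOR B = 0 NOR 1 = 0
g2 = NOT E = NOT 1 = 0
g3 = A NOR g2 = 0 NOR 0 = 1
g4 = NOT D = NOT 1 = 0
g5 = g3 NOR g4 = 1 NOR 0 = 0
g6 = g1 NOR D = 0 NOR 1 = 0

g1 = 0; g4 = 0; g5 = 0; g6 = 0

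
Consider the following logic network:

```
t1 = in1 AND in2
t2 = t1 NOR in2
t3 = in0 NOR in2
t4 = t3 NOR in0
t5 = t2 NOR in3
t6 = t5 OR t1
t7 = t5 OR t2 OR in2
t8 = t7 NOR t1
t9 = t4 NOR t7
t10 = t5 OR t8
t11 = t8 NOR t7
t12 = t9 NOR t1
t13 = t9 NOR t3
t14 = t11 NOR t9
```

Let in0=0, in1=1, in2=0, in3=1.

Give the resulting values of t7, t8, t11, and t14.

t7 = 1, t8 = 0, t11 = 0, t14 = 1

t1 = in1 AND in2 = 1 AND 0 = 0
t2 = t1 NOR in2 = 0 NOR 0 = 1
t3 = in0 NOR in2 = 0 NOR 0 = 1
t4 = t3 NOR in0 = 1 NOR 0 = 0
t5 = t2 NOR in3 = 1 NOR 1 = 0
t7 = t5 OR t2 OR in2 = 0 OR 1 OR 0 = 1
t8 = t7 NOR t1 = 1 NOR 0 = 0
t9 = t4 NOR t7 = 0 NOR 1 = 0
t11 = t8 NOR t7 = 0 NOR 1 = 0
t14 = t11 NOR t9 = 0 NOR 0 = 1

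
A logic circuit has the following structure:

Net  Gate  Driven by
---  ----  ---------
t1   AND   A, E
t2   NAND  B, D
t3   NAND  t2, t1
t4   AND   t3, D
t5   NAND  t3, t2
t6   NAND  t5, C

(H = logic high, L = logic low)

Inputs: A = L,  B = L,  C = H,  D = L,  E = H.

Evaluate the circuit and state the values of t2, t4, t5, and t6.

t2 = H; t4 = L; t5 = L; t6 = H

t1 = A AND E = L AND H = L
t2 = B NAND D = L NAND L = H
t3 = t2 NAND t1 = H NAND L = H
t4 = t3 AND D = H AND L = L
t5 = t3 NAND t2 = H NAND H = L
t6 = t5 NAND C = L NAND H = H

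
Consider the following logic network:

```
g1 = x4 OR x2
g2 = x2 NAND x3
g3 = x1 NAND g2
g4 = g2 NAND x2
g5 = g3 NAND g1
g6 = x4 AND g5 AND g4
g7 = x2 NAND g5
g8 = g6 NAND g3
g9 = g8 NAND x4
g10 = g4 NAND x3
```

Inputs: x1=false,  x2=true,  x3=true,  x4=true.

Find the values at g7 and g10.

g7 = true, g10 = false

g1 = x4 OR x2 = true OR true = true
g2 = x2 NAND x3 = true NAND true = false
g3 = x1 NAND g2 = false NAND false = true
g4 = g2 NAND x2 = false NAND true = true
g5 = g3 NAND g1 = true NAND true = false
g7 = x2 NAND g5 = true NAND false = true
g10 = g4 NAND x3 = true NAND true = false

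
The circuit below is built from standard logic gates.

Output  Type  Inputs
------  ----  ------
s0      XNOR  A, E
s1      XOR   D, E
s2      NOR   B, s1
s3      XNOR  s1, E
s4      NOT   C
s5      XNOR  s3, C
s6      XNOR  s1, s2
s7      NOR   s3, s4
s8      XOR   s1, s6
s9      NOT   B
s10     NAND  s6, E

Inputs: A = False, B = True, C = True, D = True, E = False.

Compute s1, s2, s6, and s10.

s1 = True; s2 = False; s6 = False; s10 = True

s1 = D XOR E = True XOR False = True
s2 = B NOR s1 = True NOR True = False
s6 = s1 XNOR s2 = True XNOR False = False
s10 = s6 NAND E = False NAND False = True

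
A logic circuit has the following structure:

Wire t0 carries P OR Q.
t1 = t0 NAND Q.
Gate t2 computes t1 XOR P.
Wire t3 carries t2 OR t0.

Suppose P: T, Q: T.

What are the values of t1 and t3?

t1 = F, t3 = T

t0 = P OR Q = T OR T = T
t1 = t0 NAND Q = T NAND T = F
t2 = t1 XOR P = F XOR T = T
t3 = t2 OR t0 = T OR T = T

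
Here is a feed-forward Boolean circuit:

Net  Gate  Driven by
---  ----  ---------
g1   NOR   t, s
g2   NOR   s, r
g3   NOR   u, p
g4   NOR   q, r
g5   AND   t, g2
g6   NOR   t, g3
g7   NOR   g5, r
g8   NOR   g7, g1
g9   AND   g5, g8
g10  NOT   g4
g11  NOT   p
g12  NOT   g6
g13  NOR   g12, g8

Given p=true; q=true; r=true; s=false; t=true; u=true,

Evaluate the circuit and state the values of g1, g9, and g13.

g1 = t NOR s = true NOR false = false
g2 = s NOR r = false NOR true = false
g3 = u NOR p = true NOR true = false
g5 = t AND g2 = true AND false = false
g6 = t NOR g3 = true NOR false = false
g7 = g5 NOR r = false NOR true = false
g8 = g7 NOR g1 = false NOR false = true
g9 = g5 AND g8 = false AND true = false
g12 = NOT g6 = NOT false = true
g13 = g12 NOR g8 = true NOR true = false

g1 = false  g9 = false  g13 = false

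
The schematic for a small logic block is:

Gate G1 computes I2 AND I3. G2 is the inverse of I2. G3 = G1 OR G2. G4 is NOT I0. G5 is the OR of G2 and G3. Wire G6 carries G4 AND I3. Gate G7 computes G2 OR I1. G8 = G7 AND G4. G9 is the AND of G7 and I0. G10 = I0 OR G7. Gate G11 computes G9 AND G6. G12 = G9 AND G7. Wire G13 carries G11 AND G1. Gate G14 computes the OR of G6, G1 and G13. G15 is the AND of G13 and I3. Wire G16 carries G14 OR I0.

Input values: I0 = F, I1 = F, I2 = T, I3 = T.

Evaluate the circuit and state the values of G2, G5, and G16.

G2 = F, G5 = T, G16 = T

G1 = I2 AND I3 = T AND T = T
G2 = NOT I2 = NOT T = F
G3 = G1 OR G2 = T OR F = T
G4 = NOT I0 = NOT F = T
G5 = G2 OR G3 = F OR T = T
G6 = G4 AND I3 = T AND T = T
G7 = G2 OR I1 = F OR F = F
G9 = G7 AND I0 = F AND F = F
G11 = G9 AND G6 = F AND T = F
G13 = G11 AND G1 = F AND T = F
G14 = G6 OR G1 OR G13 = T OR T OR F = T
G16 = G14 OR I0 = T OR F = T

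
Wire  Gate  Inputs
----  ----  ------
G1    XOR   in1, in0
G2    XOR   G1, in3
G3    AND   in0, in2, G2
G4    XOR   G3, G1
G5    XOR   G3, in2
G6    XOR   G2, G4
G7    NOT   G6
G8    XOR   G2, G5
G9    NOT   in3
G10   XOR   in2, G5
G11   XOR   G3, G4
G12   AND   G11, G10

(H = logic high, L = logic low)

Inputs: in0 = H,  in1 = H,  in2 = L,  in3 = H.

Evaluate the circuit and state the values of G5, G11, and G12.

G1 = in1 XOR in0 = H XOR H = L
G2 = G1 XOR in3 = L XOR H = H
G3 = in0 AND in2 AND G2 = H AND L AND H = L
G4 = G3 XOR G1 = L XOR L = L
G5 = G3 XOR in2 = L XOR L = L
G10 = in2 XOR G5 = L XOR L = L
G11 = G3 XOR G4 = L XOR L = L
G12 = G11 AND G10 = L AND L = L

G5 = L; G11 = L; G12 = L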